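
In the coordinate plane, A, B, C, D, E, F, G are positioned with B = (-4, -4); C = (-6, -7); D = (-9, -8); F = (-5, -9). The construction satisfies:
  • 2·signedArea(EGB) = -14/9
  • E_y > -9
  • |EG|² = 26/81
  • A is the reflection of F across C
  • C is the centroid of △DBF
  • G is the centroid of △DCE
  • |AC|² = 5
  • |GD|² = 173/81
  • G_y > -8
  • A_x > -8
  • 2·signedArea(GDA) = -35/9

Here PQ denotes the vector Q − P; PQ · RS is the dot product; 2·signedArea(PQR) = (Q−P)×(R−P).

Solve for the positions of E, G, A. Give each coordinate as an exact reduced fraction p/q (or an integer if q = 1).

A = (-7, -5)
E = (-23/3, -25/3)
G = (-68/9, -70/9)

1. A_x = -7  [A is the reflection of F across C]
2. A_y = -5  [A is the reflection of F across C]
   → A = (-7, -5)
3. G_x = -68/9  [line -3·x + 2·y + -64/9 = 0 ∩ |GD|² = 173/81]
4. G_y = -70/9  [line -3·x + 2·y + -64/9 = 0 ∩ |GD|² = 173/81]
   → G = (-68/9, -70/9)
5. E_x = -23/3  [2·signedArea(EGB) = -14/9 ∩ G is the centroid of △DCE]
6. E_y = -25/3  [2·signedArea(EGB) = -14/9 ∩ G is the centroid of △DCE]
   → E = (-23/3, -25/3)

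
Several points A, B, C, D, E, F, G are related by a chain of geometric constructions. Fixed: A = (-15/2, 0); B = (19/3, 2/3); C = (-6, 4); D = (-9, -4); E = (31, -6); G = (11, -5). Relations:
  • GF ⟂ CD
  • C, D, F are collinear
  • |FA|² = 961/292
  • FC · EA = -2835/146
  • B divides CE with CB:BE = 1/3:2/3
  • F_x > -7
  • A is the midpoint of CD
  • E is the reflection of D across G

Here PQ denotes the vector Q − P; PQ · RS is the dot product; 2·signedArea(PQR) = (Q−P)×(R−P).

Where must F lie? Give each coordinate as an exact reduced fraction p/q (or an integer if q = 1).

1. F_x = -501/73  [C, D, F are collinear ∩ GF ⟂ CD]
2. F_y = 124/73  [C, D, F are collinear ∩ GF ⟂ CD]
   → F = (-501/73, 124/73)

F = (-501/73, 124/73)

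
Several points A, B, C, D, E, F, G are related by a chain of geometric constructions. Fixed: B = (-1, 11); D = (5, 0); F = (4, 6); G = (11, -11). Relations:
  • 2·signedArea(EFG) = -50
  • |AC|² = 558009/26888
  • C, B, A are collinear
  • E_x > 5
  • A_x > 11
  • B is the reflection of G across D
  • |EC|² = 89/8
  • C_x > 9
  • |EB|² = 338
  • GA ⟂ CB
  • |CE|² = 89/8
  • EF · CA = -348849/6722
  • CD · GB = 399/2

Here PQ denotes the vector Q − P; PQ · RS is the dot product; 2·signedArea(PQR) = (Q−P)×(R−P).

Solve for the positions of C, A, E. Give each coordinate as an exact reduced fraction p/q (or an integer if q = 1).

A = (38746/3361, -35946/3361)
C = (37/4, -27/4)
E = (6, -6)

1. E_x = 6  [line 17·x + 7·y + -60 = 0 ∩ |EB|² = 338]
2. E_y = -6  [line 17·x + 7·y + -60 = 0 ∩ |EB|² = 338]
   → E = (6, -6)
3. C_x = 37/4  [line 12·x + -22·y + -519/2 = 0 ∩ |CE|² = 89/8]
4. C_y = -27/4  [line 12·x + -22·y + -519/2 = 0 ∩ |CE|² = 89/8]
   → C = (37/4, -27/4)
5. A_x = 38746/3361  [C, B, A are collinear ∩ GA ⟂ CB]
6. A_y = -35946/3361  [C, B, A are collinear ∩ GA ⟂ CB]
   → A = (38746/3361, -35946/3361)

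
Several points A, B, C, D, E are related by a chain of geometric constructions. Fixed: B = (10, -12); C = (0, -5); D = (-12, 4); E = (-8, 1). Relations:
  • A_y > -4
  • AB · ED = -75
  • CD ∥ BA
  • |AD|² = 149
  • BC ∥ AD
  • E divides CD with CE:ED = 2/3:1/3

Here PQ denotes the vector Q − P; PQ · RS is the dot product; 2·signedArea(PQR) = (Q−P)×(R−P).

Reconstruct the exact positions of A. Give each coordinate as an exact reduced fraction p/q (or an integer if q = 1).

1. A_x = -2  [BC ∥ AD ∩ CD ∥ BA]
2. A_y = -3  [BC ∥ AD ∩ CD ∥ BA]
   → A = (-2, -3)

A = (-2, -3)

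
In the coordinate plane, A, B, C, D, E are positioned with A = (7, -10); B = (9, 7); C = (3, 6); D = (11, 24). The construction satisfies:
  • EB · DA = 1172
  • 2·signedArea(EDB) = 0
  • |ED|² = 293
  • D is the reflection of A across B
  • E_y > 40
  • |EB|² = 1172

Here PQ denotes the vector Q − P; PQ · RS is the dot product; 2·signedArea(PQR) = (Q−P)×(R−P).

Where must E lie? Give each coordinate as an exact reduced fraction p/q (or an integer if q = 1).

E = (13, 41)

1. E_x = 13  [2·signedArea(EDB) = 0 ∩ EB · DA = 1172]
2. E_y = 41  [2·signedArea(EDB) = 0 ∩ EB · DA = 1172]
   → E = (13, 41)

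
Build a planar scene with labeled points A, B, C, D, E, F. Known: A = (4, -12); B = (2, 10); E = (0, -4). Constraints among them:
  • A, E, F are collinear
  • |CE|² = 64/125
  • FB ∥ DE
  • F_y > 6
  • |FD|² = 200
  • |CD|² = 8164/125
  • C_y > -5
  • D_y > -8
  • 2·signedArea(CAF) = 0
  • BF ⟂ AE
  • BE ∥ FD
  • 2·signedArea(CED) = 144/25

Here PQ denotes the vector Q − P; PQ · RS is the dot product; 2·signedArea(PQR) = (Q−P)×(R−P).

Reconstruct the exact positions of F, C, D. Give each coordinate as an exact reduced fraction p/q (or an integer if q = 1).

C = (8/25, -116/25)
D = (-36/5, -38/5)
F = (-26/5, 32/5)

1. F_x = -26/5  [A, E, F are collinear ∩ BF ⟂ AE]
2. F_y = 32/5  [A, E, F are collinear ∩ BF ⟂ AE]
   → F = (-26/5, 32/5)
3. D_x = -36/5  [FB ∥ DE ∩ BE ∥ FD]
4. D_y = -38/5  [FB ∥ DE ∩ BE ∥ FD]
   → D = (-36/5, -38/5)
5. C_x = 8/25  [2·signedArea(CAF) = 0 ∩ 2·signedArea(CED) = 144/25]
6. C_y = -116/25  [2·signedArea(CAF) = 0 ∩ 2·signedArea(CED) = 144/25]
   → C = (8/25, -116/25)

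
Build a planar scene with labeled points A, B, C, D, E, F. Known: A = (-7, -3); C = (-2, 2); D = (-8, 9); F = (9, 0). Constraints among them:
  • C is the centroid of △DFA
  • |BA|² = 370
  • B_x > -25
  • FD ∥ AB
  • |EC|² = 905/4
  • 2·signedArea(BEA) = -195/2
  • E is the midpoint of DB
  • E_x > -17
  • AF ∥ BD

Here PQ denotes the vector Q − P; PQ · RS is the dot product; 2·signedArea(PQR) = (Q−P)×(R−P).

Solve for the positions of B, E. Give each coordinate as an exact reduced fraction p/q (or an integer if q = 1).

1. B_x = -24  [AF ∥ BD ∩ FD ∥ AB]
2. B_y = 6  [AF ∥ BD ∩ FD ∥ AB]
   → B = (-24, 6)
3. E_x = -16  [E is the midpoint of DB]
4. E_y = 15/2  [E is the midpoint of DB]
   → E = (-16, 15/2)

B = (-24, 6)
E = (-16, 15/2)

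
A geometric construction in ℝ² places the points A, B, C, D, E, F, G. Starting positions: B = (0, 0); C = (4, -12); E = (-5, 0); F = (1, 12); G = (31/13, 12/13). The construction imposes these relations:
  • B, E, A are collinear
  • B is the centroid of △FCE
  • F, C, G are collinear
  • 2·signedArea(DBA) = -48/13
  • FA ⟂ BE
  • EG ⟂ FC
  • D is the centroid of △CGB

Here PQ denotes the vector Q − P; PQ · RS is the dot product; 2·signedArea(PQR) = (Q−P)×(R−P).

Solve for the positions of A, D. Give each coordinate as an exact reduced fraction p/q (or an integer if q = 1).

1. A_x = 1  [B, E, A are collinear ∩ FA ⟂ BE]
2. A_y = 0  [B, E, A are collinear ∩ FA ⟂ BE]
   → A = (1, 0)
3. D_x = 83/39  [D is the centroid of △CGB]
4. D_y = -48/13  [D is the centroid of △CGB]
   → D = (83/39, -48/13)

A = (1, 0)
D = (83/39, -48/13)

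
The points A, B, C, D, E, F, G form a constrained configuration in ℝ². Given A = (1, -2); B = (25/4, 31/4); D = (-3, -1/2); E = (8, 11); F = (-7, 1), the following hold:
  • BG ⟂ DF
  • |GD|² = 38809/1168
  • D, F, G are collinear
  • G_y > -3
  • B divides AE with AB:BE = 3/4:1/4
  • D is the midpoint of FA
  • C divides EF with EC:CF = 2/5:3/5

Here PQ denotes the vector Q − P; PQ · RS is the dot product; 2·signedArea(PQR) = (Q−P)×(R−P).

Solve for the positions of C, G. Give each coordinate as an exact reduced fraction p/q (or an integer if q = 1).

C = (2, 7)
G = (175/73, -737/292)

1. C_x = 2  [C divides EF with EC:CF = 2/5:3/5]
2. C_y = 7  [C divides EF with EC:CF = 2/5:3/5]
   → C = (2, 7)
3. G_x = 175/73  [D, F, G are collinear ∩ BG ⟂ DF]
4. G_y = -737/292  [D, F, G are collinear ∩ BG ⟂ DF]
   → G = (175/73, -737/292)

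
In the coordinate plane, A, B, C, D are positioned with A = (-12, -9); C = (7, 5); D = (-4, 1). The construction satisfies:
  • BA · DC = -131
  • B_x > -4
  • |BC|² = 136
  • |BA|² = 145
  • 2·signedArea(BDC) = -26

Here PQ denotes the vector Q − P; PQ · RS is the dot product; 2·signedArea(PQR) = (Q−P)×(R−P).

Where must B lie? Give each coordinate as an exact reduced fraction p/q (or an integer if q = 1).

B = (-3, -1)

1. B_x = -3  [BA · DC = -131 ∩ 2·signedArea(BDC) = -26]
2. B_y = -1  [BA · DC = -131 ∩ 2·signedArea(BDC) = -26]
   → B = (-3, -1)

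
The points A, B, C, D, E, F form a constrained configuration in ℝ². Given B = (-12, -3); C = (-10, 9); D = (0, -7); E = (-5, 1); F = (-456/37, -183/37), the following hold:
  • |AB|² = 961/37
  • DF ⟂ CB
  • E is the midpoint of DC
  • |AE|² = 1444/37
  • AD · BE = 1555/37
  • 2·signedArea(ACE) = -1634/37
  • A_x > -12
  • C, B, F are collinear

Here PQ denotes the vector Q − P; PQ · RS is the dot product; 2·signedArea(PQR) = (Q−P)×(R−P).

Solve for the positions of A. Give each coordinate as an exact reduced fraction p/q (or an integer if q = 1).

1. A_x = -413/37  [2·signedArea(ACE) = -1634/37 ∩ AD · BE = 1555/37]
2. A_y = 75/37  [2·signedArea(ACE) = -1634/37 ∩ AD · BE = 1555/37]
   → A = (-413/37, 75/37)

A = (-413/37, 75/37)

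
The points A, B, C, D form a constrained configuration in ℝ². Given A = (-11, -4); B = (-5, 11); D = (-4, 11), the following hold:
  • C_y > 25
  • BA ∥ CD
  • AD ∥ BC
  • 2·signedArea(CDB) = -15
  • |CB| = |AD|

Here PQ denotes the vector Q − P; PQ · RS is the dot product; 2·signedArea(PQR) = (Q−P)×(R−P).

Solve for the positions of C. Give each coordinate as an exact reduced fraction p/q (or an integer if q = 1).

1. C_x = 2  [BA ∥ CD ∩ AD ∥ BC]
2. C_y = 26  [BA ∥ CD ∩ AD ∥ BC]
   → C = (2, 26)

C = (2, 26)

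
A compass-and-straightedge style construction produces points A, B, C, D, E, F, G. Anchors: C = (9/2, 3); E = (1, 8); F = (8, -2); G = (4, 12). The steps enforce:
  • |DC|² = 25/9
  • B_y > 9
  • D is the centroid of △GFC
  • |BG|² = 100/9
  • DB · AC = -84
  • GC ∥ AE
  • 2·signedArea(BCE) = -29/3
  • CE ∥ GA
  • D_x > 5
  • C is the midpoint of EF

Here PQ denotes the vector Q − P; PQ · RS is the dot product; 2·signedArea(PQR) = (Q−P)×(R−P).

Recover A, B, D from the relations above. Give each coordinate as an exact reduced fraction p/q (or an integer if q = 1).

A = (1/2, 17)
B = (2, 28/3)
D = (11/2, 13/3)

1. A_x = 1/2  [GC ∥ AE ∩ CE ∥ GA]
2. A_y = 17  [GC ∥ AE ∩ CE ∥ GA]
   → A = (1/2, 17)
3. D_x = 11/2  [D is the centroid of △GFC]
4. D_y = 13/3  [D is the centroid of △GFC]
   → D = (11/2, 13/3)
5. B_x = 2  [2·signedArea(BCE) = -29/3 ∩ DB · AC = -84]
6. B_y = 28/3  [2·signedArea(BCE) = -29/3 ∩ DB · AC = -84]
   → B = (2, 28/3)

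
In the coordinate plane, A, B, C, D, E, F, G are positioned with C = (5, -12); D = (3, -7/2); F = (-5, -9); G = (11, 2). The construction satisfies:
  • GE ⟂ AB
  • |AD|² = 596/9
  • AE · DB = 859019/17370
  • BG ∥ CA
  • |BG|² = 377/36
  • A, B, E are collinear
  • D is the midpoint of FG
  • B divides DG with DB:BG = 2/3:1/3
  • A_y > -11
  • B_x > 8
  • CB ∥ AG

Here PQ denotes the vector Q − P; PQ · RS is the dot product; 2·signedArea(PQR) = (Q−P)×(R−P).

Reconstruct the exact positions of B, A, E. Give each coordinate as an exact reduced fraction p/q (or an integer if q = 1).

A = (23/3, -61/6)
B = (25/3, 1/6)
E = (8166/965, 2088/965)

1. B_x = 25/3  [B divides DG with DB:BG = 2/3:1/3]
2. B_y = 1/6  [B divides DG with DB:BG = 2/3:1/3]
   → B = (25/3, 1/6)
3. A_x = 23/3  [CB ∥ AG ∩ BG ∥ CA]
4. A_y = -61/6  [CB ∥ AG ∩ BG ∥ CA]
   → A = (23/3, -61/6)
5. E_x = 8166/965  [A, B, E are collinear ∩ GE ⟂ AB]
6. E_y = 2088/965  [A, B, E are collinear ∩ GE ⟂ AB]
   → E = (8166/965, 2088/965)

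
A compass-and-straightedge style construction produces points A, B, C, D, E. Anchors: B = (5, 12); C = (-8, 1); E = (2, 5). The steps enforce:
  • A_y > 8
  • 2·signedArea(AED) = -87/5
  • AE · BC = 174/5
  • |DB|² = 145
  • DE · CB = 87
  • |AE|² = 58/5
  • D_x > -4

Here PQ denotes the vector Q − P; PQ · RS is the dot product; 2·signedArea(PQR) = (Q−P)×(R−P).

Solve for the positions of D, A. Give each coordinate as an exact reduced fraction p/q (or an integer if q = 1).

A = (9/5, 42/5)
D = (-3, 3)

1. D_x = -3  [line -13·x + -11·y + -6 = 0 ∩ |DB|² = 145]
2. D_y = 3  [line -13·x + -11·y + -6 = 0 ∩ |DB|² = 145]
   → D = (-3, 3)
3. A_x = 9/5  [2·signedArea(AED) = -87/5 ∩ AE · BC = 174/5]
4. A_y = 42/5  [2·signedArea(AED) = -87/5 ∩ AE · BC = 174/5]
   → A = (9/5, 42/5)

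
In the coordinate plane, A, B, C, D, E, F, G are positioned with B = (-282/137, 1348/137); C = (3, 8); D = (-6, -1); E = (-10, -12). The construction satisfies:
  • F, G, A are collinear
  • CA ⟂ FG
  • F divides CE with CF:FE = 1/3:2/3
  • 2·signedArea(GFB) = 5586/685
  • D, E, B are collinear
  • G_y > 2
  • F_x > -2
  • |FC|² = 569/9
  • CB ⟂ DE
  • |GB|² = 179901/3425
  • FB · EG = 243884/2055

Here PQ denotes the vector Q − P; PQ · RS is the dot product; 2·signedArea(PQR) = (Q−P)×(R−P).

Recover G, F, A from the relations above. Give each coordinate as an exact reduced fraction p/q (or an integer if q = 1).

A = (-1740/617, 1912/617)
F = (-4/3, 4/3)
G = (-12/5, 13/5)

1. F_x = -4/3  [F divides CE with CF:FE = 1/3:2/3]
2. F_y = 4/3  [F divides CE with CF:FE = 1/3:2/3]
   → F = (-4/3, 4/3)
3. G_x = -12/5  [2·signedArea(GFB) = 5586/685 ∩ FB · EG = 243884/2055]
4. G_y = 13/5  [2·signedArea(GFB) = 5586/685 ∩ FB · EG = 243884/2055]
   → G = (-12/5, 13/5)
5. A_x = -1740/617  [F, G, A are collinear ∩ CA ⟂ FG]
6. A_y = 1912/617  [F, G, A are collinear ∩ CA ⟂ FG]
   → A = (-1740/617, 1912/617)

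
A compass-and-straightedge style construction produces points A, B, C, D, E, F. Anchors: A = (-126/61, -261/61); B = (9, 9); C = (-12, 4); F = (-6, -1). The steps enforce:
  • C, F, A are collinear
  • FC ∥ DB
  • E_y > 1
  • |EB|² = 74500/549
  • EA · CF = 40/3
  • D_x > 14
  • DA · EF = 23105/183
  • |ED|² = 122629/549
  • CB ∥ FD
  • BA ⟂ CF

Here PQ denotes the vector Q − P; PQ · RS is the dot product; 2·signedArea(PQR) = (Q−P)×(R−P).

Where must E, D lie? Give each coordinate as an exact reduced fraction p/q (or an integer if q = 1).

D = (15, 4)
E = (19/61, 227/183)

1. D_x = 15  [FC ∥ DB ∩ CB ∥ FD]
2. D_y = 4  [FC ∥ DB ∩ CB ∥ FD]
   → D = (15, 4)
3. E_x = 19/61  [EA · CF = 40/3 ∩ DA · EF = 23105/183]
4. E_y = 227/183  [EA · CF = 40/3 ∩ DA · EF = 23105/183]
   → E = (19/61, 227/183)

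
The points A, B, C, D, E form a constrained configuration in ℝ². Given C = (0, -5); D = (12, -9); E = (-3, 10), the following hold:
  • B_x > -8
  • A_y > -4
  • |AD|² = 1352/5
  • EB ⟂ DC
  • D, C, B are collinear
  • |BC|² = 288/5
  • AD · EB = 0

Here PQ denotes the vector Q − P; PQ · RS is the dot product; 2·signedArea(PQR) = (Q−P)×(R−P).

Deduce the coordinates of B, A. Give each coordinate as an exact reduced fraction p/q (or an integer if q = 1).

1. B_x = -36/5  [D, C, B are collinear ∩ EB ⟂ DC]
2. B_y = -13/5  [D, C, B are collinear ∩ EB ⟂ DC]
   → B = (-36/5, -13/5)
3. A_x = -18/5  [line 21/5·x + 63/5·y + 63 = 0 ∩ |AD|² = 1352/5]
4. A_y = -19/5  [line 21/5·x + 63/5·y + 63 = 0 ∩ |AD|² = 1352/5]
   → A = (-18/5, -19/5)

A = (-18/5, -19/5)
B = (-36/5, -13/5)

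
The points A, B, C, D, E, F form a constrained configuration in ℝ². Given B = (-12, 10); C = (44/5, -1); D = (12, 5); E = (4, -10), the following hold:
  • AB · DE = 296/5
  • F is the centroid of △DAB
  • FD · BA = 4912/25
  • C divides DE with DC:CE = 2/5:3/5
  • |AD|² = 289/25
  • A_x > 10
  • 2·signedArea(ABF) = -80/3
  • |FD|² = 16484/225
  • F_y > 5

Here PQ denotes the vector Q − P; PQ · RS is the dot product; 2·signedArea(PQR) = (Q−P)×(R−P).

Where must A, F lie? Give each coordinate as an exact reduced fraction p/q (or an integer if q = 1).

A = (52/5, 2)
F = (52/15, 17/3)

1. A_x = 52/5  [line 8·x + 15·y + -566/5 = 0 ∩ |AD|² = 289/25]
2. A_y = 2  [line 8·x + 15·y + -566/5 = 0 ∩ |AD|² = 289/25]
   → A = (52/5, 2)
3. F_x = 52/15  [F is the centroid of △DAB]
4. F_y = 17/3  [F is the centroid of △DAB]
   → F = (52/15, 17/3)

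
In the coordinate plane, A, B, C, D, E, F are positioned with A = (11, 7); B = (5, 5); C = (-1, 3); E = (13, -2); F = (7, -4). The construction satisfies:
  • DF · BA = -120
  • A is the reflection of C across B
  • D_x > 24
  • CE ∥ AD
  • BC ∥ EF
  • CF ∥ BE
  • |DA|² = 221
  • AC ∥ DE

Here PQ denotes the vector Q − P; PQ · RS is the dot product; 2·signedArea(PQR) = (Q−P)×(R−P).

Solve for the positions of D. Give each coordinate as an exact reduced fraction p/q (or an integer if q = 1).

1. D_x = 25  [AC ∥ DE ∩ CE ∥ AD]
2. D_y = 2  [AC ∥ DE ∩ CE ∥ AD]
   → D = (25, 2)

D = (25, 2)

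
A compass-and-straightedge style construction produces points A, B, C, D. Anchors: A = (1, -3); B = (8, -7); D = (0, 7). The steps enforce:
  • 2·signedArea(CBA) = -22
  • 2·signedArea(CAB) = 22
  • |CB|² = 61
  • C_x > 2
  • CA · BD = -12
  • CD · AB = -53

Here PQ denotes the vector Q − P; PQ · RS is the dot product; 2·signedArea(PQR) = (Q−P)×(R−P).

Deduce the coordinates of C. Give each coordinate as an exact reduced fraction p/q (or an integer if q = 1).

1. C_x = 3  [2·signedArea(CBA) = -22 ∩ CD · AB = -53]
2. C_y = -1  [2·signedArea(CBA) = -22 ∩ CD · AB = -53]
   → C = (3, -1)

C = (3, -1)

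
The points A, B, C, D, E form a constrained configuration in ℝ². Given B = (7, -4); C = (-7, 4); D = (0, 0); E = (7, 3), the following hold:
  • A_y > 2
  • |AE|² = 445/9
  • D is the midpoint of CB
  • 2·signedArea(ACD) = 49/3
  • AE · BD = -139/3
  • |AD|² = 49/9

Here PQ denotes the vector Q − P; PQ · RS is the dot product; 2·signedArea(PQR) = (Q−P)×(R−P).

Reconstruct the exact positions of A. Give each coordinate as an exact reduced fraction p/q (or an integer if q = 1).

1. A_x = 0  [2·signedArea(ACD) = 49/3 ∩ AE · BD = -139/3]
2. A_y = 7/3  [2·signedArea(ACD) = 49/3 ∩ AE · BD = -139/3]
   → A = (0, 7/3)

A = (0, 7/3)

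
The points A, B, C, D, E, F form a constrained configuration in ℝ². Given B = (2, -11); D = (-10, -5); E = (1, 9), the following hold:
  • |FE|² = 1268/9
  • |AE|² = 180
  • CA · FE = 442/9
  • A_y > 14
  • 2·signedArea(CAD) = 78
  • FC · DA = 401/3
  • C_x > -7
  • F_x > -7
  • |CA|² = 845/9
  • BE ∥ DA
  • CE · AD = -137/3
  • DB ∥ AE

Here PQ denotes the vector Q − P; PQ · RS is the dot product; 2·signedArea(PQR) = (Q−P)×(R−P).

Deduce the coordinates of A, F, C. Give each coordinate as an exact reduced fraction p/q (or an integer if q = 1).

A = (-11, 15)
C = (-20/3, 19/3)
F = (-19/3, -1/3)

1. A_x = -11  [DB ∥ AE ∩ BE ∥ DA]
2. A_y = 15  [DB ∥ AE ∩ BE ∥ DA]
   → A = (-11, 15)
3. C_x = -20/3  [2·signedArea(CAD) = 78 ∩ CE · AD = -137/3]
4. C_y = 19/3  [2·signedArea(CAD) = 78 ∩ CE · AD = -137/3]
   → C = (-20/3, 19/3)
5. F_x = -19/3  [FC · DA = 401/3 ∩ CA · FE = 442/9]
6. F_y = -1/3  [FC · DA = 401/3 ∩ CA · FE = 442/9]
   → F = (-19/3, -1/3)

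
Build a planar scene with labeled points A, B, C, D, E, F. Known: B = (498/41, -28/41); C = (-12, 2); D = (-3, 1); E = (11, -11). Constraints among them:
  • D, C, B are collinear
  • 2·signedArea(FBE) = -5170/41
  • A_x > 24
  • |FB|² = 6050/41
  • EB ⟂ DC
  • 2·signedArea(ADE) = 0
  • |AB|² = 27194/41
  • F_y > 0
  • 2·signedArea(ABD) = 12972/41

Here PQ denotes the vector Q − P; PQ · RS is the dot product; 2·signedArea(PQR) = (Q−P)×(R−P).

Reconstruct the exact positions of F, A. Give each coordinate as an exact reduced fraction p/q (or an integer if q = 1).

1. F_x = 3/41  [line 423/41·x + -47/41·y + 0 = 0 ∩ |FB|² = 6050/41]
2. F_y = 27/41  [line 423/41·x + -47/41·y + 0 = 0 ∩ |FB|² = 6050/41]
   → F = (3/41, 27/41)
3. A_x = 25  [2·signedArea(ADE) = 0 ∩ 2·signedArea(ABD) = 12972/41]
4. A_y = -23  [2·signedArea(ADE) = 0 ∩ 2·signedArea(ABD) = 12972/41]
   → A = (25, -23)

A = (25, -23)
F = (3/41, 27/41)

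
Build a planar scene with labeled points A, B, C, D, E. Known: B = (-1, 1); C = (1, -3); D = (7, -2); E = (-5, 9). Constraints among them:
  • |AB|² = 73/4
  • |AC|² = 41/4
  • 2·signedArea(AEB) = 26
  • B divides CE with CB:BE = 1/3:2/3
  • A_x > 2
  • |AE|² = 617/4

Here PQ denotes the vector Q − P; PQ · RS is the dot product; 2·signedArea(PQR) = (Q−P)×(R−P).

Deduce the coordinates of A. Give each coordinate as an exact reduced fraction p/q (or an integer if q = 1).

A = (3, -1/2)

1. A_x = 3  [line 8·x + 4·y + -22 = 0 ∩ |AE|² = 617/4]
2. A_y = -1/2  [line 8·x + 4·y + -22 = 0 ∩ |AE|² = 617/4]
   → A = (3, -1/2)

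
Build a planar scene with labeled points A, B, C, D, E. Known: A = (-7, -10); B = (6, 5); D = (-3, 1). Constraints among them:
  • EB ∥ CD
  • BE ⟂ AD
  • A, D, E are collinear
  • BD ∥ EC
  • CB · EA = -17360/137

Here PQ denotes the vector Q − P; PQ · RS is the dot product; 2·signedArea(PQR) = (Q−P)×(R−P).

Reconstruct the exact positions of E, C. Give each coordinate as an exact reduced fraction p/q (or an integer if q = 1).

C = (-1324/137, 469/137)
E = (-91/137, 1017/137)

1. E_x = -91/137  [A, D, E are collinear ∩ BE ⟂ AD]
2. E_y = 1017/137  [A, D, E are collinear ∩ BE ⟂ AD]
   → E = (-91/137, 1017/137)
3. C_x = -1324/137  [EB ∥ CD ∩ BD ∥ EC]
4. C_y = 469/137  [EB ∥ CD ∩ BD ∥ EC]
   → C = (-1324/137, 469/137)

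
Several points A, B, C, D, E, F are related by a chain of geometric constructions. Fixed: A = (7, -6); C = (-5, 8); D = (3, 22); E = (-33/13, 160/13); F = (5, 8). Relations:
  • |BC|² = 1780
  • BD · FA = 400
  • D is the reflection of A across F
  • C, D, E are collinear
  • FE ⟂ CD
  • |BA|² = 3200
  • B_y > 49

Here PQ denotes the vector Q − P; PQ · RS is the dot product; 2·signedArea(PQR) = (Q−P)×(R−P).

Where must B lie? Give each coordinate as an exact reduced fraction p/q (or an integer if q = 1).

B = (-1, 50)

1. B_x = -1  [line -2·x + 14·y + -702 = 0 ∩ |BC|² = 1780]
2. B_y = 50  [line -2·x + 14·y + -702 = 0 ∩ |BC|² = 1780]
   → B = (-1, 50)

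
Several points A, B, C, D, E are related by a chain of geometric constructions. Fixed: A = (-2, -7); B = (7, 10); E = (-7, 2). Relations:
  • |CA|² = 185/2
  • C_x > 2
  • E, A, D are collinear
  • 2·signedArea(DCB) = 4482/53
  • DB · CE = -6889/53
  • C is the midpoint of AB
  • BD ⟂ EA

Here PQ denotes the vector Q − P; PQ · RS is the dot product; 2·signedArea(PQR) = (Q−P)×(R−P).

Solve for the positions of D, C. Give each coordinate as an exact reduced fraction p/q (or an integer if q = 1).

1. D_x = -376/53  [E, A, D are collinear ∩ BD ⟂ EA]
2. D_y = 115/53  [E, A, D are collinear ∩ BD ⟂ EA]
   → D = (-376/53, 115/53)
3. C_x = 5/2  [C is the midpoint of AB]
4. C_y = 3/2  [C is the midpoint of AB]
   → C = (5/2, 3/2)

C = (5/2, 3/2)
D = (-376/53, 115/53)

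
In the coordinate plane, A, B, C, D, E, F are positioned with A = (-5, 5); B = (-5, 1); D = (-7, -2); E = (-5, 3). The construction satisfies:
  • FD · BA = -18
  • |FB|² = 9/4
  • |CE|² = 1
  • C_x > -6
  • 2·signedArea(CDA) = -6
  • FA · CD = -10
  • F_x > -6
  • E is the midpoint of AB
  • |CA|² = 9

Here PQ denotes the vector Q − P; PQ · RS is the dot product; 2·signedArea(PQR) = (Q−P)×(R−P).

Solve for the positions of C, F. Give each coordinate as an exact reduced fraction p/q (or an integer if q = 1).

1. F_y = 5/2  [FD · BA = -18]
2. F_x = -5  [|FB|² = 9/4]
   → F = (-5, 5/2)
3. C_x = -5  [2·signedArea(CDA) = -6 ∩ FA · CD = -10]
4. C_y = 2  [2·signedArea(CDA) = -6 ∩ FA · CD = -10]
   → C = (-5, 2)

C = (-5, 2)
F = (-5, 5/2)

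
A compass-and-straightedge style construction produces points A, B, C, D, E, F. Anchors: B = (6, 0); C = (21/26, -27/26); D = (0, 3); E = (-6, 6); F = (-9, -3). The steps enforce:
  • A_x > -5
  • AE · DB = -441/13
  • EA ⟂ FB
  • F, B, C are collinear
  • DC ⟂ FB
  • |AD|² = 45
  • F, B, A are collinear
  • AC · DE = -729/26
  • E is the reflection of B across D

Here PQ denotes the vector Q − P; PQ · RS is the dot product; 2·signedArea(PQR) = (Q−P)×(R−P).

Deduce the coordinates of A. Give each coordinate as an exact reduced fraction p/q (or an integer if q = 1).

1. A_x = -57/13  [F, B, A are collinear ∩ EA ⟂ FB]
2. A_y = -27/13  [F, B, A are collinear ∩ EA ⟂ FB]
   → A = (-57/13, -27/13)

A = (-57/13, -27/13)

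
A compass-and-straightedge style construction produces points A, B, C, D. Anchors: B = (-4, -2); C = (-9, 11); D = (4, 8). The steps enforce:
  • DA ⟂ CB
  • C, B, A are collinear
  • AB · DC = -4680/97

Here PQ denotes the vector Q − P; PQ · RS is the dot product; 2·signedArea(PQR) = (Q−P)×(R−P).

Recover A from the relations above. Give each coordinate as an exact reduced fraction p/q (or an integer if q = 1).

1. A_x = -613/97  [C, B, A are collinear ∩ DA ⟂ CB]
2. A_y = 391/97  [C, B, A are collinear ∩ DA ⟂ CB]
   → A = (-613/97, 391/97)

A = (-613/97, 391/97)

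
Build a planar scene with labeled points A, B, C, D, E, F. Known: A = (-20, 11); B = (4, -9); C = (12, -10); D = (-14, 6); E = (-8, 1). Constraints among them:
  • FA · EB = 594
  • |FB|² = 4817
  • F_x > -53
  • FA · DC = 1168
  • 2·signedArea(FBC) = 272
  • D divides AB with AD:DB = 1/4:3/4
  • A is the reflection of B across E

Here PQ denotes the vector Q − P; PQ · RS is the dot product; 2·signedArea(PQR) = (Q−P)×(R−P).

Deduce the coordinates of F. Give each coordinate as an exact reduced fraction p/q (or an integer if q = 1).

F = (-52, 32)

1. F_x = -52  [FA · EB = 594 ∩ FA · DC = 1168]
2. F_y = 32  [FA · EB = 594 ∩ FA · DC = 1168]
   → F = (-52, 32)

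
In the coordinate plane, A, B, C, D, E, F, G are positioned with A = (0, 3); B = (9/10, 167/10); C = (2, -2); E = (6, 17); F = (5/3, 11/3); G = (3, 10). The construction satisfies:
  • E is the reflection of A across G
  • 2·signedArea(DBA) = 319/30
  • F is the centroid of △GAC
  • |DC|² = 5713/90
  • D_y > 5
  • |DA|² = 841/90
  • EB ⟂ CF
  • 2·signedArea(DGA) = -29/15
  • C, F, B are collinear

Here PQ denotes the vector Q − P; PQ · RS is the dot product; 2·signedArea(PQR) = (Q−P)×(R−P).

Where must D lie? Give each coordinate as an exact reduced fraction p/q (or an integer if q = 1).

D = (29/30, 59/10)

1. D_x = 29/30  [2·signedArea(DBA) = 319/30 ∩ 2·signedArea(DGA) = -29/15]
2. D_y = 59/10  [2·signedArea(DBA) = 319/30 ∩ 2·signedArea(DGA) = -29/15]
   → D = (29/30, 59/10)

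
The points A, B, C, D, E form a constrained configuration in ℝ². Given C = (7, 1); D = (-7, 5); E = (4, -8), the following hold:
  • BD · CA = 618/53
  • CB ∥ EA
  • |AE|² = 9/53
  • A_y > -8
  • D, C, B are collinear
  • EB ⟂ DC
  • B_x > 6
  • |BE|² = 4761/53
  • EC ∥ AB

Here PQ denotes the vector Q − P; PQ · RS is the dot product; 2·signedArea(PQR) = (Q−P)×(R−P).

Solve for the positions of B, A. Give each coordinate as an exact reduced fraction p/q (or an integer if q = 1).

1. B_x = 350/53  [D, C, B are collinear ∩ EB ⟂ DC]
2. B_y = 59/53  [D, C, B are collinear ∩ EB ⟂ DC]
   → B = (350/53, 59/53)
3. A_x = 191/53  [EC ∥ AB ∩ CB ∥ EA]
4. A_y = -418/53  [EC ∥ AB ∩ CB ∥ EA]
   → A = (191/53, -418/53)

A = (191/53, -418/53)
B = (350/53, 59/53)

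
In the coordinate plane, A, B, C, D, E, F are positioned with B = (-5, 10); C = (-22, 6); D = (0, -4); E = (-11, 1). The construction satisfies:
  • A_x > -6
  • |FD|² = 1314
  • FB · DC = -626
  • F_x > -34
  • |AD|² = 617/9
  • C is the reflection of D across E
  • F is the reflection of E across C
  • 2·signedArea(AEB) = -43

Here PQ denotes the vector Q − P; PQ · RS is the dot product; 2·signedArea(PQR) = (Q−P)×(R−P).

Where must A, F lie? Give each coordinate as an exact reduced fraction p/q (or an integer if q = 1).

A = (-16/3, 7/3)
F = (-33, 11)

1. A_x = -16/3  [line -9·x + 6·y + -62 = 0 ∩ |AD|² = 617/9]
2. A_y = 7/3  [line -9·x + 6·y + -62 = 0 ∩ |AD|² = 617/9]
   → A = (-16/3, 7/3)
3. F_x = -33  [F is the reflection of E across C]
4. F_y = 11  [F is the reflection of E across C]
   → F = (-33, 11)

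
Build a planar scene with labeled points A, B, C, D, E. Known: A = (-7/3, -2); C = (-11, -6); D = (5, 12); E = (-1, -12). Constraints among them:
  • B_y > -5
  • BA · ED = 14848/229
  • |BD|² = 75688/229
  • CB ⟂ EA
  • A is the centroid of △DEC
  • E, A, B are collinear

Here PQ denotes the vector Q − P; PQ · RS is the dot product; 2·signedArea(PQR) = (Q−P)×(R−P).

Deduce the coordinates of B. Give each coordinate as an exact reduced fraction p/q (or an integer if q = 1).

B = (-449/229, -1098/229)

1. B_x = -449/229  [E, A, B are collinear ∩ CB ⟂ EA]
2. B_y = -1098/229  [E, A, B are collinear ∩ CB ⟂ EA]
   → B = (-449/229, -1098/229)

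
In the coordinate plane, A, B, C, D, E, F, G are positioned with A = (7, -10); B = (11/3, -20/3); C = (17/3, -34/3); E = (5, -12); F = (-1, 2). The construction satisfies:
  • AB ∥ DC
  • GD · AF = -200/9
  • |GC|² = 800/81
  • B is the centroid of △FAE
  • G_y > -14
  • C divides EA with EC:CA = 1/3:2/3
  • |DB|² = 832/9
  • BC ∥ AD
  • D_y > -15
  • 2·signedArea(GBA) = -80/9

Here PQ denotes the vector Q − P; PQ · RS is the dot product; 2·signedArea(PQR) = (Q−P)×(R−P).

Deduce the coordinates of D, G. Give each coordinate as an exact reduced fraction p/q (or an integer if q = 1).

D = (9, -44/3)
G = (71/9, -122/9)

1. D_x = 9  [AB ∥ DC ∩ BC ∥ AD]
2. D_y = -44/3  [AB ∥ DC ∩ BC ∥ AD]
   → D = (9, -44/3)
3. G_x = 71/9  [GD · AF = -200/9 ∩ 2·signedArea(GBA) = -80/9]
4. G_y = -122/9  [GD · AF = -200/9 ∩ 2·signedArea(GBA) = -80/9]
   → G = (71/9, -122/9)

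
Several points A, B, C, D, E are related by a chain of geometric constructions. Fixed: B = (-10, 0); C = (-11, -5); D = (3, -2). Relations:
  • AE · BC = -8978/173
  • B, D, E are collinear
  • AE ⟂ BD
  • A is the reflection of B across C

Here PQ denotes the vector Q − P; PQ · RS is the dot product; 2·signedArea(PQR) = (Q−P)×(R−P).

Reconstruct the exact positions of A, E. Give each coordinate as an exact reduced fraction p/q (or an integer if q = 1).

1. A_x = -12  [A is the reflection of B across C]
2. A_y = -10  [A is the reflection of B across C]
   → A = (-12, -10)
3. E_x = -1808/173  [B, D, E are collinear ∩ AE ⟂ BD]
4. E_y = 12/173  [B, D, E are collinear ∩ AE ⟂ BD]
   → E = (-1808/173, 12/173)

A = (-12, -10)
E = (-1808/173, 12/173)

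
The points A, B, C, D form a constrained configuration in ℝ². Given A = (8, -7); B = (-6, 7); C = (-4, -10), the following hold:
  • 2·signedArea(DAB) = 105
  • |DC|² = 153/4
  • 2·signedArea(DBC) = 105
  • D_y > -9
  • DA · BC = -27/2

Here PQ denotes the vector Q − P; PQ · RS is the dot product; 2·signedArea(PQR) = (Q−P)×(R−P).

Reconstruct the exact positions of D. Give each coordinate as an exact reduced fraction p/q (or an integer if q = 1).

1. D_x = 2  [2·signedArea(DBC) = 105 ∩ DA · BC = -27/2]
2. D_y = -17/2  [2·signedArea(DBC) = 105 ∩ DA · BC = -27/2]
   → D = (2, -17/2)

D = (2, -17/2)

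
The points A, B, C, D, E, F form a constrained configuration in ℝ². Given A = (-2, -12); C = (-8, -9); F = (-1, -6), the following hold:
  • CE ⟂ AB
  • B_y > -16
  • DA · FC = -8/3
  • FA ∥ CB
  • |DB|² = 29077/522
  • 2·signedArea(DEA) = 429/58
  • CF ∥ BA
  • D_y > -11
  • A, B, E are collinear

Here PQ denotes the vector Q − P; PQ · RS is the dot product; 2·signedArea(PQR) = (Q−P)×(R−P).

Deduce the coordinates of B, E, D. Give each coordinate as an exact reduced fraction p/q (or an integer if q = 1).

B = (-9, -15)
D = (-521/174, -613/58)
E = (-347/58, -795/58)

1. B_x = -9  [CF ∥ BA ∩ FA ∥ CB]
2. B_y = -15  [CF ∥ BA ∩ FA ∥ CB]
   → B = (-9, -15)
3. E_x = -347/58  [A, B, E are collinear ∩ CE ⟂ AB]
4. E_y = -795/58  [A, B, E are collinear ∩ CE ⟂ AB]
   → E = (-347/58, -795/58)
5. D_x = -521/174  [2·signedArea(DEA) = 429/58 ∩ DA · FC = -8/3]
6. D_y = -613/58  [2·signedArea(DEA) = 429/58 ∩ DA · FC = -8/3]
   → D = (-521/174, -613/58)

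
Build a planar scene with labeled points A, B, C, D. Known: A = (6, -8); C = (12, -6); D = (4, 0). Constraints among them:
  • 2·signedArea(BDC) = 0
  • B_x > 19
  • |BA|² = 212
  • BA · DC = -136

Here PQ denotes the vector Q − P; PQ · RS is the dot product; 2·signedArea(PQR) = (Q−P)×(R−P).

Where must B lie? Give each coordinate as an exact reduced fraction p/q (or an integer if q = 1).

1. B_x = 20  [2·signedArea(BDC) = 0 ∩ BA · DC = -136]
2. B_y = -12  [2·signedArea(BDC) = 0 ∩ BA · DC = -136]
   → B = (20, -12)

B = (20, -12)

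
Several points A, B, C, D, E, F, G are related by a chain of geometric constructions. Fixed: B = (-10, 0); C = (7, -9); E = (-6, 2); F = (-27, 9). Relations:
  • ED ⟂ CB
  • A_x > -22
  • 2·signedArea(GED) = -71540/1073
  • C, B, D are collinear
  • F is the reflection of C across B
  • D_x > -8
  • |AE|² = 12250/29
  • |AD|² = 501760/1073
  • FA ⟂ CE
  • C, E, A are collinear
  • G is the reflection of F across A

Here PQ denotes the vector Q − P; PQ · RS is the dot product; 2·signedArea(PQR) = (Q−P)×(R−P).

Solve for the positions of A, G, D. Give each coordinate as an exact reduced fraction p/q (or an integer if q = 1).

1. A_x = -629/29  [C, E, A are collinear ∩ FA ⟂ CE]
2. A_y = 443/29  [C, E, A are collinear ∩ FA ⟂ CE]
   → A = (-629/29, 443/29)
3. G_x = -475/29  [G is the reflection of F across A]
4. G_y = 625/29  [G is the reflection of F across A]
   → G = (-475/29, 625/29)
5. D_x = -285/37  [C, B, D are collinear ∩ ED ⟂ CB]
6. D_y = -45/37  [C, B, D are collinear ∩ ED ⟂ CB]
   → D = (-285/37, -45/37)

A = (-629/29, 443/29)
D = (-285/37, -45/37)
G = (-475/29, 625/29)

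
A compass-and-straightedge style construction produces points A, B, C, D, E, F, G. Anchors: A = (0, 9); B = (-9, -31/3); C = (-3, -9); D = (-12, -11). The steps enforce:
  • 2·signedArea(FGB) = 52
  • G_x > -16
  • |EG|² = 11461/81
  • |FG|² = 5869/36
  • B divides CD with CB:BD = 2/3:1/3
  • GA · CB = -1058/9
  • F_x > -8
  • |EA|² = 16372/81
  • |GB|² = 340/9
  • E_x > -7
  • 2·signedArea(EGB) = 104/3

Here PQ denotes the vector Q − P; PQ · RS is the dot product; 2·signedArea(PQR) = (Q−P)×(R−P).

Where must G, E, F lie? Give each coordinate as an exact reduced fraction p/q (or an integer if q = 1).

1. G_x = -15  [line 6·x + 4/3·y + 950/9 = 0 ∩ |GB|² = 340/9]
2. G_y = -35/3  [line 6·x + 4/3·y + 950/9 = 0 ∩ |GB|² = 340/9]
   → G = (-15, -35/3)
3. E_x = -6  [line -4/3·x + 6·y + 46/3 = 0 ∩ |EG|² = 11461/81]
4. E_y = -35/9  [line -4/3·x + 6·y + 46/3 = 0 ∩ |EG|² = 11461/81]
   → E = (-6, -35/9)
5. F_x = -15/2  [line -4/3·x + 6·y + -2 = 0 ∩ |FG|² = 5869/36]
6. F_y = -4/3  [line -4/3·x + 6·y + -2 = 0 ∩ |FG|² = 5869/36]
   → F = (-15/2, -4/3)

E = (-6, -35/9)
F = (-15/2, -4/3)
G = (-15, -35/3)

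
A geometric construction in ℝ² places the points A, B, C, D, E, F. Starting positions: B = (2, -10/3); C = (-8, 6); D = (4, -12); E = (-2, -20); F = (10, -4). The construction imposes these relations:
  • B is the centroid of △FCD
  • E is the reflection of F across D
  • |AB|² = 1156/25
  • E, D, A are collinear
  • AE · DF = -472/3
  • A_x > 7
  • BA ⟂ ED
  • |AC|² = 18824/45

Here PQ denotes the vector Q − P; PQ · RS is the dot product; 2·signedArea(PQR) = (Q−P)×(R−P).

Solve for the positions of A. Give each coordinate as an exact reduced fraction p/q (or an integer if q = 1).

A = (186/25, -556/75)

1. A_x = 186/25  [E, D, A are collinear ∩ BA ⟂ ED]
2. A_y = -556/75  [E, D, A are collinear ∩ BA ⟂ ED]
   → A = (186/25, -556/75)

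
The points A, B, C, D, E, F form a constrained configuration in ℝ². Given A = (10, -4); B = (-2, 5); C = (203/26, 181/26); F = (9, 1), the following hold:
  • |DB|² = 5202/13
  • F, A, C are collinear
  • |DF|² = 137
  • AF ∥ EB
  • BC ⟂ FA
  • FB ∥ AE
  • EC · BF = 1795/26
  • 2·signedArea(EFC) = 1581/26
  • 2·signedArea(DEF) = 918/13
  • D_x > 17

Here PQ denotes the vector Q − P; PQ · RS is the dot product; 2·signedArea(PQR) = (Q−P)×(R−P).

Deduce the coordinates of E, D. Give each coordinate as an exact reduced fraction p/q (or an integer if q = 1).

1. E_x = -1  [AF ∥ EB ∩ FB ∥ AE]
2. E_y = 0  [AF ∥ EB ∩ FB ∥ AE]
   → E = (-1, 0)
3. D_x = 229/13  [line -1·x + 10·y + -931/13 = 0 ∩ |DF|² = 137]
4. D_y = 116/13  [line -1·x + 10·y + -931/13 = 0 ∩ |DF|² = 137]
   → D = (229/13, 116/13)

D = (229/13, 116/13)
E = (-1, 0)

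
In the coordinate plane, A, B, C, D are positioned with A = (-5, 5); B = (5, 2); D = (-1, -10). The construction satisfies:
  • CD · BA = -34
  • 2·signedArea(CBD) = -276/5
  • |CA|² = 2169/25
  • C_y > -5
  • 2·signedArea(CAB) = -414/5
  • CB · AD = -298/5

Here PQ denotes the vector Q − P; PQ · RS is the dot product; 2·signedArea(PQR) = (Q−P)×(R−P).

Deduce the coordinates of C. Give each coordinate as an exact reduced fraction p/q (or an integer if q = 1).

1. C_x = -13/5  [2·signedArea(CAB) = -414/5 ∩ CD · BA = -34]
2. C_y = -4  [2·signedArea(CAB) = -414/5 ∩ CD · BA = -34]
   → C = (-13/5, -4)

C = (-13/5, -4)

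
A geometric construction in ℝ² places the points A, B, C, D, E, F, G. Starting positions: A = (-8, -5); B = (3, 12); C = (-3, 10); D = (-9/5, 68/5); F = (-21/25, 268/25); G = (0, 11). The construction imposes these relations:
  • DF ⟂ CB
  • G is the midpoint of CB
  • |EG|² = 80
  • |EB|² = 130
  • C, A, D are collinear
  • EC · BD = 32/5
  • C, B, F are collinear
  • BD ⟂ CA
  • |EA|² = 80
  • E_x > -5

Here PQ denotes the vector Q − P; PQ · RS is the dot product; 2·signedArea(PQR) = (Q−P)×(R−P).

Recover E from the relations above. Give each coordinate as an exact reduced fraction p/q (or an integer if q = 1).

1. E_x = -4  [line 24/5·x + -8/5·y + 24 = 0 ∩ |EA|² = 80]
2. E_y = 3  [line 24/5·x + -8/5·y + 24 = 0 ∩ |EA|² = 80]
   → E = (-4, 3)

E = (-4, 3)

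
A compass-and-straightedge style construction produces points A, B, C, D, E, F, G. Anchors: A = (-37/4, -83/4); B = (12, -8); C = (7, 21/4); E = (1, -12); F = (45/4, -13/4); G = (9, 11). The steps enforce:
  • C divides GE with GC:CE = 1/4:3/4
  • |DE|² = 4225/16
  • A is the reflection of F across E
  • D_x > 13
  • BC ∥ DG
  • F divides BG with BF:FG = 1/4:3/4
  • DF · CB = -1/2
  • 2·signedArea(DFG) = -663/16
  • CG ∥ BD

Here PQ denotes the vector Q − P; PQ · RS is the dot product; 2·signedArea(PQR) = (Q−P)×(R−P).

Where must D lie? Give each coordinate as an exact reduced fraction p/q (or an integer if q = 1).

1. D_x = 14  [BC ∥ DG ∩ CG ∥ BD]
2. D_y = -9/4  [BC ∥ DG ∩ CG ∥ BD]
   → D = (14, -9/4)

D = (14, -9/4)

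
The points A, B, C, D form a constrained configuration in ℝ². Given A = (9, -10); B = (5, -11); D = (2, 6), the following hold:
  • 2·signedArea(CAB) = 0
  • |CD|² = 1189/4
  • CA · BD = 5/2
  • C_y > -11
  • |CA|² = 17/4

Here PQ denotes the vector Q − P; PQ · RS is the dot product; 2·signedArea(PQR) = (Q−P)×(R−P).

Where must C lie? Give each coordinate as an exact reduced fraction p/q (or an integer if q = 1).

1. C_x = 7  [2·signedArea(CAB) = 0 ∩ CA · BD = 5/2]
2. C_y = -21/2  [2·signedArea(CAB) = 0 ∩ CA · BD = 5/2]
   → C = (7, -21/2)

C = (7, -21/2)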